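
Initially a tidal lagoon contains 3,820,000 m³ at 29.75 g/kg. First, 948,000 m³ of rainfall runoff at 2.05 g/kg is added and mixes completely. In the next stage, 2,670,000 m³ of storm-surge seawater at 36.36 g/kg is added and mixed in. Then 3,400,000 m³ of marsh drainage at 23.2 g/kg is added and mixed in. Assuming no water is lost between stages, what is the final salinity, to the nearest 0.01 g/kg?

Mass of salt is conserved:
Initial salt = 3,820,000×29.75 = 113,645,000
After stage 1: salt = 113,645,000 + 948,000×2.05 = 115,588,400; volume = 4,768,000 m³; S = 24.243 g/kg
After stage 2: salt = 115,588,400 + 2,670,000×36.36 = 212,669,600; volume = 7,438,000 m³; S = 28.592 g/kg
After stage 3: salt = 212,669,600 + 3,400,000×23.2 = 291,549,600; volume = 10,838,000 m³
S = 291,549,600 / 10,838,000 = 26.9007 g/kg

26.90 g/kg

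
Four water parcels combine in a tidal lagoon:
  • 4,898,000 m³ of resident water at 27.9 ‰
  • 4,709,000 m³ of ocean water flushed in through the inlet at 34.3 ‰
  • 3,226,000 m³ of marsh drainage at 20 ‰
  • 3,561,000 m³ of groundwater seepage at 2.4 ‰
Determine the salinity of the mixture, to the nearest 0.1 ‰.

22.6 ‰

Total salt / total volume:
salt = 4,898,000×27.9 + 4,709,000×34.3 + 3,226,000×20 + 3,561,000×2.4 = 136,654,200 + 161,518,700 + 64,520,000 + 8,546,400 = 371,239,300
volume = 4,898,000 + 4,709,000 + 3,226,000 + 3,561,000 = 16,394,000 m³
S = 371,239,300 / 16,394,000 = 22.645 ‰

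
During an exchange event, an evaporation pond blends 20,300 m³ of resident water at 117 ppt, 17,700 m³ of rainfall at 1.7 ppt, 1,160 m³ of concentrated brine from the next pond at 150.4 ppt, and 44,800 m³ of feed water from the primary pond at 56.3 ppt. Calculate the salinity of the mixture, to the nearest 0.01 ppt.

Weighted by volume,
salt = 20,300×117 + 17,700×1.7 + 1,160×150.4 + 44,800×56.3 = 2,375,100 + 30,090 + 174,464 + 2,522,240 = 5,101,894
volume = 20,300 + 17,700 + 1,160 + 44,800 = 83,960 m³
S = 5,101,894 / 83,960 = 60.7658 ppt

60.77 ppt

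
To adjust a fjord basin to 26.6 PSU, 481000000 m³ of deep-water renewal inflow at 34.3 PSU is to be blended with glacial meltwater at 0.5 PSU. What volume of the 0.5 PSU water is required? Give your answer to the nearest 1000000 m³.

142000000 m³

Salt balance: 481,000,000×34.3 + V×0.5 = (481,000,000+V)×26.6
16,498,300,000 + 0.5V = 12,794,600,000 + 26.6V
3,703,700,000 = 26.1V
V = 141,904,214.56 m³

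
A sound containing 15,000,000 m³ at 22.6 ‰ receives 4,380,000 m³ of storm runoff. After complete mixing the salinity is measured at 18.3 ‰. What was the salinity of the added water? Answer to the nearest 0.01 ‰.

Salt balance: 15,000,000×22.6 + 4,380,000×S = 19,380,000×18.3
339,000,000 + 4,380,000·S = 354,654,000
S = (354,654,000 − 339,000,000) / 4,380,000 = 3.574 ‰

3.57 ‰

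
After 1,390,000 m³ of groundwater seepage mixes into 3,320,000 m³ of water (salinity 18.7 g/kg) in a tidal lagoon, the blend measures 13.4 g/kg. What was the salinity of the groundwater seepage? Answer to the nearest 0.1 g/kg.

0.7 g/kg

Salt balance: 3,320,000×18.7 + 1,390,000×S = 4,710,000×13.4
62,084,000 + 1,390,000·S = 63,114,000
S = (63,114,000 − 62,084,000) / 1,390,000 = 0.741 g/kg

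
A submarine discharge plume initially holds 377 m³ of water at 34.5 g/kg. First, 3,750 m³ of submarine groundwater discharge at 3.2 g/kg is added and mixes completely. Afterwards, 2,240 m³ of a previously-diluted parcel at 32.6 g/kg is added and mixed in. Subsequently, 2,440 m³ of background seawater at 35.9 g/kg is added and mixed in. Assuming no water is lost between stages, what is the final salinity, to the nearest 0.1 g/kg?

21.1 g/kg

Total salt / total volume:
Initial salt = 377×34.5 = 13,006.5
After stage 1: salt = 13,006.5 + 3,750×3.2 = 25,006.5; volume = 4,127 m³; S = 6.059 g/kg
After stage 2: salt = 25,006.5 + 2,240×32.6 = 98,030.5; volume = 6,367 m³; S = 15.397 g/kg
After stage 3: salt = 98,030.5 + 2,440×35.9 = 185,626.5; volume = 8,807 m³
S = 185,626.5 / 8,807 = 21.0772 g/kg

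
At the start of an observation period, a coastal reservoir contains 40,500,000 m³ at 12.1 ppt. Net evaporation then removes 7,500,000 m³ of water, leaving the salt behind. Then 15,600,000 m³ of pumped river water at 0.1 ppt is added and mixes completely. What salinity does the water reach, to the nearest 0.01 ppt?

10.12 ppt

After evaporation: salt = 40,500,000×12.1 = 490,050,000; volume = 40,500,000 − 7,500,000 = 33,000,000 m³
After mixing: salt = 490,050,000 + 15,600,000×0.1 = 491,610,000; volume = 33,000,000 + 15,600,000 = 48,600,000 m³
S = 491,610,000 / 48,600,000 = 10.1154 ppt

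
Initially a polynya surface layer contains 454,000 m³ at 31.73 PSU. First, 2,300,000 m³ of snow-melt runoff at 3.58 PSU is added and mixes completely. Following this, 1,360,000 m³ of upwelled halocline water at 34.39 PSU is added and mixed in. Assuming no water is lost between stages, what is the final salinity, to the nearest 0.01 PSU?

Conserving salt mass:
Initial salt = 454,000×31.73 = 14,405,420
After stage 1: salt = 14,405,420 + 2,300,000×3.58 = 22,639,420; volume = 2,754,000 m³; S = 8.221 PSU
After stage 2: salt = 22,639,420 + 1,360,000×34.39 = 69,409,820; volume = 4,114,000 m³
S = 69,409,820 / 4,114,000 = 16.8716 PSU

16.87 PSU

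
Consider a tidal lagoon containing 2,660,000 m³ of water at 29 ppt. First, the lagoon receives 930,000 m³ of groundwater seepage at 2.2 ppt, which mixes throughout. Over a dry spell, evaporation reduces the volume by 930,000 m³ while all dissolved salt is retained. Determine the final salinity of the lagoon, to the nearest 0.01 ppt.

29.77 ppt

After mixing: salt = 2,660,000×29 + 930,000×2.2 = 79,186,000; volume = 3,590,000 m³
After evaporation: salt unchanged = 79,186,000; volume = 3,590,000 − 930,000 = 2,660,000 m³
S = 79,186,000 / 2,660,000 = 29.7692 ppt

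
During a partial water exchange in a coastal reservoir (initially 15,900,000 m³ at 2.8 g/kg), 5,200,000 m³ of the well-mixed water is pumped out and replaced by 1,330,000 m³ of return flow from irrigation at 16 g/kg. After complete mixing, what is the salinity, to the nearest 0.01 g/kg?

4.26 g/kg

Remaining after removal: 10,700,000 m³ at 2.8 g/kg (salt = 29,960,000)
After addition: salt = 29,960,000 + 1,330,000×16 = 51,240,000; volume = 12,030,000 m³
S = 51,240,000 / 12,030,000 = 4.2594 g/kg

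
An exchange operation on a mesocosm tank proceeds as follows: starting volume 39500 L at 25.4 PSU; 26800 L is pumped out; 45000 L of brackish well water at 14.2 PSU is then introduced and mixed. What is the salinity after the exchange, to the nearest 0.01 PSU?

16.67 PSU

Remaining after removal: 12,700 L at 25.4 PSU (salt = 322,580)
After addition: salt = 322,580 + 45,000×14.2 = 961,580; volume = 57,700 L
S = 961,580 / 57,700 = 16.6652 PSU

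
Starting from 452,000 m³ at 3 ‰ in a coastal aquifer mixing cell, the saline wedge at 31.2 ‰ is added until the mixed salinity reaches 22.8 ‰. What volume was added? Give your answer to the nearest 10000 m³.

1070000 m³

Salt balance: 452,000×3 + V×31.2 = (452,000+V)×22.8
1,356,000 + 31.2V = 10,305,600 + 22.8V
8,949,600 = 8.4V
V = 1,065,428.57 m³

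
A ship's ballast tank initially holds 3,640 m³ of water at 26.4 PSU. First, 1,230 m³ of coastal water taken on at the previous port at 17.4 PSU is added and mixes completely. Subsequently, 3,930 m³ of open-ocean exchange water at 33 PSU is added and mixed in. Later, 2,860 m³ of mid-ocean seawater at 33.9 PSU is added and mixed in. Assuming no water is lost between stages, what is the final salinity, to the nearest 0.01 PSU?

Weighted by volume,
Initial salt = 3,640×26.4 = 96,096
After stage 1: salt = 96,096 + 1,230×17.4 = 117,498; volume = 4,870 m³; S = 24.127 PSU
After stage 2: salt = 117,498 + 3,930×33 = 247,188; volume = 8,800 m³; S = 28.09 PSU
After stage 3: salt = 247,188 + 2,860×33.9 = 344,142; volume = 11,660 m³
S = 344,142 / 11,660 = 29.5148 PSU

29.51 PSU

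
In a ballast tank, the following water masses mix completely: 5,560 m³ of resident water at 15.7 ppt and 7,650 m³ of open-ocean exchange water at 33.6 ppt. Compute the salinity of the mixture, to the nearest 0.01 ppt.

26.07 ppt

By conservation of dissolved salt,
salt = 5,560×15.7 + 7,650×33.6 = 87,292 + 257,040 = 344,332
volume = 5,560 + 7,650 = 13,210 m³
S = 344,332 / 13,210 = 26.066 ppt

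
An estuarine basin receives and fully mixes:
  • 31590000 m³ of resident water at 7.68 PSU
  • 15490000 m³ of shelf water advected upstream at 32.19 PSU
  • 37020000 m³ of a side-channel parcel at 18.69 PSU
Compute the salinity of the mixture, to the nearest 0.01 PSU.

17.04 PSU

Weighted by volume,
salt = 31,590,000×7.68 + 15,490,000×32.19 + 37,020,000×18.69 = 242,611,200 + 498,623,100 + 691,903,800 = 1,433,138,100
volume = 31,590,000 + 15,490,000 + 37,020,000 = 84,100,000 m³
S = 1,433,138,100 / 84,100,000 = 17.0409 PSU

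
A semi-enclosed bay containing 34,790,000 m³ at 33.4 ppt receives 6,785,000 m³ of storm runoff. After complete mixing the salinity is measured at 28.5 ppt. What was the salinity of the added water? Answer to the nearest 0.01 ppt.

3.38 ppt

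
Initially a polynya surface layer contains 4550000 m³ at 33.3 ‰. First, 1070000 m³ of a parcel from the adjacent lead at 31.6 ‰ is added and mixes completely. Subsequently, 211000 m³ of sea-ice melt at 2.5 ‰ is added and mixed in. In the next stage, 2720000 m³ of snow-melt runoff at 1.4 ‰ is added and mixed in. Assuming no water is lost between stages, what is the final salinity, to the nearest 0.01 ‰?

Mass of salt is conserved:
Initial salt = 4,550,000×33.3 = 151,515,000
After stage 1: salt = 151,515,000 + 1,070,000×31.6 = 185,327,000; volume = 5,620,000 m³; S = 32.976 ‰
After stage 2: salt = 185,327,000 + 211,000×2.5 = 185,854,500; volume = 5,831,000 m³; S = 31.874 ‰
After stage 3: salt = 185,854,500 + 2,720,000×1.4 = 189,662,500; volume = 8,551,000 m³
S = 189,662,500 / 8,551,000 = 22.1802 ‰

22.18 ‰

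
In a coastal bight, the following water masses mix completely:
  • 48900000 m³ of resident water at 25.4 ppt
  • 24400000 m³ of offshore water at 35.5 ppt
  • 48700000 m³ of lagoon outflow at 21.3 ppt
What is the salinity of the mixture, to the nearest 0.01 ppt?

Conserving salt mass:
salt = 48,900,000×25.4 + 24,400,000×35.5 + 48,700,000×21.3 = 1,242,060,000 + 866,200,000 + 1,037,310,000 = 3,145,570,000
volume = 48,900,000 + 24,400,000 + 48,700,000 = 122,000,000 m³
S = 3,145,570,000 / 122,000,000 = 25.7834 ppt

25.78 ppt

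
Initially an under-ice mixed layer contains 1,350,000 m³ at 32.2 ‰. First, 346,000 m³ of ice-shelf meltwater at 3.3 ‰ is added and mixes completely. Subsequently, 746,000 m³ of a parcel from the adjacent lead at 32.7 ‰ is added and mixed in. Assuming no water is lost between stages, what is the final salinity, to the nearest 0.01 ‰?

28.26 ‰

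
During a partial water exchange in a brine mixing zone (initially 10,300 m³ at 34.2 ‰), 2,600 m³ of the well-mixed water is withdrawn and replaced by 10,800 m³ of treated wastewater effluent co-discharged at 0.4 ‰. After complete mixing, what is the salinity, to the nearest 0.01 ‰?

14.47 ‰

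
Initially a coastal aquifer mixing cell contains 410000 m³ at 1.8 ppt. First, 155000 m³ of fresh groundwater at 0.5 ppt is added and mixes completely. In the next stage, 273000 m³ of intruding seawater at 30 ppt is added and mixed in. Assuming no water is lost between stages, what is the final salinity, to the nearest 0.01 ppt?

10.75 ppt

Mass of salt is conserved:
Initial salt = 410,000×1.8 = 738,000
After stage 1: salt = 738,000 + 155,000×0.5 = 815,500; volume = 565,000 m³; S = 1.443 ppt
After stage 2: salt = 815,500 + 273,000×30 = 9,005,500; volume = 838,000 m³
S = 9,005,500 / 838,000 = 10.7464 ppt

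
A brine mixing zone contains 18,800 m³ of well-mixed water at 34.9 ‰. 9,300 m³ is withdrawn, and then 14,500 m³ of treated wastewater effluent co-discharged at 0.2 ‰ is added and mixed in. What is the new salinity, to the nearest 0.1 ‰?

Remaining after removal: 9,500 m³ at 34.9 ‰ (salt = 331,550)
After addition: salt = 331,550 + 14,500×0.2 = 334,450; volume = 24,000 m³
S = 334,450 / 24,000 = 13.9354 ‰

13.9 ‰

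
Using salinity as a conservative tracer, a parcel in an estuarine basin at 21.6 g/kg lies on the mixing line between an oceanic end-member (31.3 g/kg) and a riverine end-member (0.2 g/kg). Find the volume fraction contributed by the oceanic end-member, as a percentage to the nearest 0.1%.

68.8%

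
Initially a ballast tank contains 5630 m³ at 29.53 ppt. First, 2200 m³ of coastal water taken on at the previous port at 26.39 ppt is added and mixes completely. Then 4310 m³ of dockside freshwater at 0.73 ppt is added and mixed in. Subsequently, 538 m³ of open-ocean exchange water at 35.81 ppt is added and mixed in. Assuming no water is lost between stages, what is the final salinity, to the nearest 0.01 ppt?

19.46 ppt

Mass of salt is conserved:
Initial salt = 5,630×29.53 = 166,253.9
After stage 1: salt = 166,253.9 + 2,200×26.39 = 224,311.9; volume = 7,830 m³; S = 28.648 ppt
After stage 2: salt = 224,311.9 + 4,310×0.73 = 227,458.2; volume = 12,140 m³; S = 18.736 ppt
After stage 3: salt = 227,458.2 + 538×35.81 = 246,723.98; volume = 12,678 m³
S = 246,723.98 / 12,678 = 19.4608 ppt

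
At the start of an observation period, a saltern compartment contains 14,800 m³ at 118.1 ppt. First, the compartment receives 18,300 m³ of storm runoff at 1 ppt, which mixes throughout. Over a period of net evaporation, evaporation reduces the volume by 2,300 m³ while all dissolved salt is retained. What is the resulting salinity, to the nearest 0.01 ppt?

After mixing: salt = 14,800×118.1 + 18,300×1 = 1,766,180; volume = 33,100 m³
After evaporation: salt unchanged = 1,766,180; volume = 33,100 − 2,300 = 30,800 m³
S = 1,766,180 / 30,800 = 57.3435 ppt

57.34 ppt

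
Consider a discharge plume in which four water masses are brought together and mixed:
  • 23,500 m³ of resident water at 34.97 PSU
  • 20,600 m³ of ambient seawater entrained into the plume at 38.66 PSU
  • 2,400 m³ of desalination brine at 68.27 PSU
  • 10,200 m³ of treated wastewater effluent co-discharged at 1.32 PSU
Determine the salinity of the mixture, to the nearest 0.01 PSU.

31.67 PSU

Mass of salt is conserved:
salt = 23,500×34.97 + 20,600×38.66 + 2,400×68.27 + 10,200×1.32 = 821,795 + 796,396 + 163,848 + 13,464 = 1,795,503
volume = 23,500 + 20,600 + 2,400 + 10,200 = 56,700 m³
S = 1,795,503 / 56,700 = 31.6667 PSU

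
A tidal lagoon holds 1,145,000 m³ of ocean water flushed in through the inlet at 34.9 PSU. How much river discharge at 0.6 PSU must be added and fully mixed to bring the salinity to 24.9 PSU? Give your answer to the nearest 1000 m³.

Salt balance: 1,145,000×34.9 + V×0.6 = (1,145,000+V)×24.9
39,960,500 + 0.6V = 28,510,500 + 24.9V
11,450,000 = 24.3V
V = 471,193.42 m³

471000 m³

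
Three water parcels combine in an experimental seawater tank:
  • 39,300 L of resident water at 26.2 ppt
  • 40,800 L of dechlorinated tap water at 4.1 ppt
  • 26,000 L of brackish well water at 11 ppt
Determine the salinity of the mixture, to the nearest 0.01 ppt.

13.98 ppt

Mass of salt is conserved:
salt = 39,300×26.2 + 40,800×4.1 + 26,000×11 = 1,029,660 + 167,280 + 286,000 = 1,482,940
volume = 39,300 + 40,800 + 26,000 = 106,100 L
S = 1,482,940 / 106,100 = 13.9768 ppt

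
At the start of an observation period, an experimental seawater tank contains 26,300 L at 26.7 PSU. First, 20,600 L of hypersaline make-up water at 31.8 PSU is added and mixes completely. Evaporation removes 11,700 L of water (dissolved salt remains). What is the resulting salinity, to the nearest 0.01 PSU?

38.56 PSU

After mixing: salt = 26,300×26.7 + 20,600×31.8 = 1,357,290; volume = 46,900 L
After evaporation: salt unchanged = 1,357,290; volume = 46,900 − 11,700 = 35,200 L
S = 1,357,290 / 35,200 = 38.5594 PSU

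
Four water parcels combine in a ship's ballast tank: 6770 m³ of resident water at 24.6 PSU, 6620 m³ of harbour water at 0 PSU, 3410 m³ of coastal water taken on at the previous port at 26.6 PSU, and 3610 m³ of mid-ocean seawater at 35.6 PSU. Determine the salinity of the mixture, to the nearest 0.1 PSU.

By conservation of dissolved salt,
salt = 6,770×24.6 + 6,620×0 + 3,410×26.6 + 3,610×35.6 = 166,542 + 0 + 90,706 + 128,516 = 385,764
volume = 6,770 + 6,620 + 3,410 + 3,610 = 20,410 m³
S = 385,764 / 20,410 = 18.901 PSU

18.9 PSU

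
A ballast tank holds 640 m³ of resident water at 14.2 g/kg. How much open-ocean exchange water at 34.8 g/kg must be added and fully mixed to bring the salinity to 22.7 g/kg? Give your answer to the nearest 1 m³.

450 m³

Salt balance: 640×14.2 + V×34.8 = (640+V)×22.7
9,088 + 34.8V = 14,528 + 22.7V
5,440 = 12.1V
V = 449.59 m³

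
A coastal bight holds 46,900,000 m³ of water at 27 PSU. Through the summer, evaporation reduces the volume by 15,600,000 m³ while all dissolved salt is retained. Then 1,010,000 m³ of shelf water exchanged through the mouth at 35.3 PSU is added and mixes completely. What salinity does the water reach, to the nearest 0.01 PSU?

After evaporation: salt = 46,900,000×27 = 1,266,300,000; volume = 46,900,000 − 15,600,000 = 31,300,000 m³
After mixing: salt = 1,266,300,000 + 1,010,000×35.3 = 1,301,953,000; volume = 31,300,000 + 1,010,000 = 32,310,000 m³
S = 1,301,953,000 / 32,310,000 = 40.2957 PSU

40.30 PSU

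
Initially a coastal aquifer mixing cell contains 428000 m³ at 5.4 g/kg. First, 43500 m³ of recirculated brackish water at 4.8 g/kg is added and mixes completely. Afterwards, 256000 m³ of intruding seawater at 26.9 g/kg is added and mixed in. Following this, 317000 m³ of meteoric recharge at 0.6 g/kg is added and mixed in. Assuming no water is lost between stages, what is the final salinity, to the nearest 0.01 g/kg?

Total salt / total volume:
Initial salt = 428,000×5.4 = 2,311,200
After stage 1: salt = 2,311,200 + 43,500×4.8 = 2,520,000; volume = 471,500 m³; S = 5.345 g/kg
After stage 2: salt = 2,520,000 + 256,000×26.9 = 9,406,400; volume = 727,500 m³; S = 12.93 g/kg
After stage 3: salt = 9,406,400 + 317,000×0.6 = 9,596,600; volume = 1,044,500 m³
S = 9,596,600 / 1,044,500 = 9.1877 g/kg

9.19 g/kg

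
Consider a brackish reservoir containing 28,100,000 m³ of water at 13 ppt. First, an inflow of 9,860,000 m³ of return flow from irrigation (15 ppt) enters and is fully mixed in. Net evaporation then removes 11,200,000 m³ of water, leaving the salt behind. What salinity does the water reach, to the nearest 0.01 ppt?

After mixing: salt = 28,100,000×13 + 9,860,000×15 = 513,200,000; volume = 37,960,000 m³
After evaporation: salt unchanged = 513,200,000; volume = 37,960,000 − 11,200,000 = 26,760,000 m³
S = 513,200,000 / 26,760,000 = 19.1779 ppt

19.18 ppt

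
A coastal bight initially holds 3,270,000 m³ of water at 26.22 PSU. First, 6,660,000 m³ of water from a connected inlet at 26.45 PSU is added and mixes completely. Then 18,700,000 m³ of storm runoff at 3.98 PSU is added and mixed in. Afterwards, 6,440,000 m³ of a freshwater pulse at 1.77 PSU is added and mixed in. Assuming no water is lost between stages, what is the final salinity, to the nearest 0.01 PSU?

By conservation of dissolved salt,
Initial salt = 3,270,000×26.22 = 85,739,400
After stage 1: salt = 85,739,400 + 6,660,000×26.45 = 261,896,400; volume = 9,930,000 m³; S = 26.374 PSU
After stage 2: salt = 261,896,400 + 18,700,000×3.98 = 336,322,400; volume = 28,630,000 m³; S = 11.747 PSU
After stage 3: salt = 336,322,400 + 6,440,000×1.77 = 347,721,200; volume = 35,070,000 m³
S = 347,721,200 / 35,070,000 = 9.9151 PSU

9.92 PSU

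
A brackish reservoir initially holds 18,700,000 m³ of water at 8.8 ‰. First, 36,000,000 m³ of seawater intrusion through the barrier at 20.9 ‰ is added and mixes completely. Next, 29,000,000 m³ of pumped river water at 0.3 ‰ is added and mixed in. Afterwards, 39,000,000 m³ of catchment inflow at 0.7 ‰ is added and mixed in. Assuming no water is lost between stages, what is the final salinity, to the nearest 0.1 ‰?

7.8 ‰

Weighted by volume,
Initial salt = 18,700,000×8.8 = 164,560,000
After stage 1: salt = 164,560,000 + 36,000,000×20.9 = 916,960,000; volume = 54,700,000 m³; S = 16.763 ‰
After stage 2: salt = 916,960,000 + 29,000,000×0.3 = 925,660,000; volume = 83,700,000 m³; S = 11.059 ‰
After stage 3: salt = 925,660,000 + 39,000,000×0.7 = 952,960,000; volume = 122,700,000 m³
S = 952,960,000 / 122,700,000 = 7.7666 ‰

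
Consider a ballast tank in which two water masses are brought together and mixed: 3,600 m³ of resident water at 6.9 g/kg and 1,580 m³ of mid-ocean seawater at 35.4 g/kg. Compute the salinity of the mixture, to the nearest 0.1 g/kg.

15.6 g/kg

Mass of salt is conserved:
salt = 3,600×6.9 + 1,580×35.4 = 24,840 + 55,932 = 80,772
volume = 3,600 + 1,580 = 5,180 m³
S = 80,772 / 5,180 = 15.593 g/kg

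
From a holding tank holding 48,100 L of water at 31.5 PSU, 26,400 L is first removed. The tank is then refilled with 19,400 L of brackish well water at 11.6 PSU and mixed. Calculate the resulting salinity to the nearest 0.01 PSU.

Remaining after removal: 21,700 L at 31.5 PSU (salt = 683,550)
After addition: salt = 683,550 + 19,400×11.6 = 908,590; volume = 41,100 L
S = 908,590 / 41,100 = 22.1068 PSU

22.11 PSU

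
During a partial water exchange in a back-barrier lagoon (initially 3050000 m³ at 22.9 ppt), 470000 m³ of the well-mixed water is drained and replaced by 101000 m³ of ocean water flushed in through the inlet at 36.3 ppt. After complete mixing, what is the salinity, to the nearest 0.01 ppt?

23.40 ppt

Remaining after removal: 2,580,000 m³ at 22.9 ppt (salt = 59,082,000)
After addition: salt = 59,082,000 + 101,000×36.3 = 62,748,300; volume = 2,681,000 m³
S = 62,748,300 / 2,681,000 = 23.4048 ppt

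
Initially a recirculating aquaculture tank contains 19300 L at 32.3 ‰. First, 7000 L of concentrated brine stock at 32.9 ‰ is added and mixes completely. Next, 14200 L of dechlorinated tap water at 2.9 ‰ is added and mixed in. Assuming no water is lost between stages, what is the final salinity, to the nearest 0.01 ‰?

22.10 ‰

Weighted by volume,
Initial salt = 19,300×32.3 = 623,390
After stage 1: salt = 623,390 + 7,000×32.9 = 853,690; volume = 26,300 L; S = 32.46 ‰
After stage 2: salt = 853,690 + 14,200×2.9 = 894,870; volume = 40,500 L
S = 894,870 / 40,500 = 22.0956 ‰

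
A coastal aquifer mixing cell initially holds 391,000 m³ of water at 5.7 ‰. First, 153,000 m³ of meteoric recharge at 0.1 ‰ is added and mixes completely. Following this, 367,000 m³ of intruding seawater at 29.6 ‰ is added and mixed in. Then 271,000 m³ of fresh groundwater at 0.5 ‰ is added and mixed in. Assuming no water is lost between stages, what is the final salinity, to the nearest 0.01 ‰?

11.20 ‰

Total salt / total volume:
Initial salt = 391,000×5.7 = 2,228,700
After stage 1: salt = 2,228,700 + 153,000×0.1 = 2,244,000; volume = 544,000 m³; S = 4.125 ‰
After stage 2: salt = 2,244,000 + 367,000×29.6 = 13,107,200; volume = 911,000 m³; S = 14.388 ‰
After stage 3: salt = 13,107,200 + 271,000×0.5 = 13,242,700; volume = 1,182,000 m³
S = 13,242,700 / 1,182,000 = 11.2036 ‰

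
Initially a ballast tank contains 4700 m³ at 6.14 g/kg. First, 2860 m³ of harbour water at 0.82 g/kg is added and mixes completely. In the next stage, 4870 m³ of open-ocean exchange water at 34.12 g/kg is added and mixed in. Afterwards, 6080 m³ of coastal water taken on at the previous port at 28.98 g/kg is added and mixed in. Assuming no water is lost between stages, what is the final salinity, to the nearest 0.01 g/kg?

Weighted by volume,
Initial salt = 4,700×6.14 = 28,858
After stage 1: salt = 28,858 + 2,860×0.82 = 31,203.2; volume = 7,560 m³; S = 4.127 g/kg
After stage 2: salt = 31,203.2 + 4,870×34.12 = 197,367.6; volume = 12,430 m³; S = 15.878 g/kg
After stage 3: salt = 197,367.6 + 6,080×28.98 = 373,566; volume = 18,510 m³
S = 373,566 / 18,510 = 20.1818 g/kg

20.18 g/kg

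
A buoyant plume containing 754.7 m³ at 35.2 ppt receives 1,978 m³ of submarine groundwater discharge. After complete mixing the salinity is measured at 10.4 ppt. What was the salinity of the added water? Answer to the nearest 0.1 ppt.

0.9 ppt

Salt balance: 754.7×35.2 + 1,978×S = 2,732.7×10.4
26,565.44 + 1,978·S = 28,420.08
S = (28,420.08 − 26,565.44) / 1,978 = 0.9376 ppt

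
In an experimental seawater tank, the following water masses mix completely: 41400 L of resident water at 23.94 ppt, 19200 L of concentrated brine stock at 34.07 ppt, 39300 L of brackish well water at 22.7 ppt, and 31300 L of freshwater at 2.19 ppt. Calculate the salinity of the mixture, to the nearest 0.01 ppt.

19.86 ppt

Mass of salt is conserved:
salt = 41,400×23.94 + 19,200×34.07 + 39,300×22.7 + 31,300×2.19 = 991,116 + 654,144 + 892,110 + 68,547 = 2,605,917
volume = 41,400 + 19,200 + 39,300 + 31,300 = 131,200 L
S = 2,605,917 / 131,200 = 19.8622 ppt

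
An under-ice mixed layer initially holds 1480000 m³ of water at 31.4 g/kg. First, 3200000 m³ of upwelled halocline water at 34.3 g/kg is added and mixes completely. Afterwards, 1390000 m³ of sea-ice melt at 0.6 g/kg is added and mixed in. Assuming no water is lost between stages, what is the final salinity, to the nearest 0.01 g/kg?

25.88 g/kg

Weighted by volume,
Initial salt = 1,480,000×31.4 = 46,472,000
After stage 1: salt = 46,472,000 + 3,200,000×34.3 = 156,232,000; volume = 4,680,000 m³; S = 33.383 g/kg
After stage 2: salt = 156,232,000 + 1,390,000×0.6 = 157,066,000; volume = 6,070,000 m³
S = 157,066,000 / 6,070,000 = 25.8758 g/kg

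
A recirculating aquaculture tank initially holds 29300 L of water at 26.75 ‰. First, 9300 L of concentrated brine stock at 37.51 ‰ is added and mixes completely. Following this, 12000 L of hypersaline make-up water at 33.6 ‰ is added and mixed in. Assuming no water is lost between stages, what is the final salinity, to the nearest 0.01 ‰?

Weighted by volume,
Initial salt = 29,300×26.75 = 783,775
After stage 1: salt = 783,775 + 9,300×37.51 = 1,132,618; volume = 38,600 L; S = 29.342 ‰
After stage 2: salt = 1,132,618 + 12,000×33.6 = 1,535,818; volume = 50,600 L
S = 1,535,818 / 50,600 = 30.3521 ‰

30.35 ‰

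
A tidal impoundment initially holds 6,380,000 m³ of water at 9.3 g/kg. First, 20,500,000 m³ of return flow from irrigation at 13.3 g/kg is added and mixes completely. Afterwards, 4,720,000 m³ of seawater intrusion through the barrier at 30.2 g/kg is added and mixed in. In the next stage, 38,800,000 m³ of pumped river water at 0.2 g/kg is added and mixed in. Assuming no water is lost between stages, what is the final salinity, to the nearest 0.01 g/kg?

Conserving salt mass:
Initial salt = 6,380,000×9.3 = 59,334,000
After stage 1: salt = 59,334,000 + 20,500,000×13.3 = 331,984,000; volume = 26,880,000 m³; S = 12.351 g/kg
After stage 2: salt = 331,984,000 + 4,720,000×30.2 = 474,528,000; volume = 31,600,000 m³; S = 15.017 g/kg
After stage 3: salt = 474,528,000 + 38,800,000×0.2 = 482,288,000; volume = 70,400,000 m³
S = 482,288,000 / 70,400,000 = 6.8507 g/kg

6.85 g/kg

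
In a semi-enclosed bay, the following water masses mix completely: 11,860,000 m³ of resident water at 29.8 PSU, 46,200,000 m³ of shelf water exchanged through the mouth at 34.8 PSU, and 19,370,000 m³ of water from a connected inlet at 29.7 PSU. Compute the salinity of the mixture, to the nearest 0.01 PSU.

32.76 PSU

Salt balance:
salt = 11,860,000×29.8 + 46,200,000×34.8 + 19,370,000×29.7 = 353,428,000 + 1,607,760,000 + 575,289,000 = 2,536,477,000
volume = 11,860,000 + 46,200,000 + 19,370,000 = 77,430,000 m³
S = 2,536,477,000 / 77,430,000 = 32.7583 PSU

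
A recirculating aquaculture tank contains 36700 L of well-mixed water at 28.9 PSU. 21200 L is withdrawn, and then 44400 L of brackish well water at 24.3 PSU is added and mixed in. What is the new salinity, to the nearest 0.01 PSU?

Remaining after removal: 15,500 L at 28.9 PSU (salt = 447,950)
After addition: salt = 447,950 + 44,400×24.3 = 1,526,870; volume = 59,900 L
S = 1,526,870 / 59,900 = 25.4903 PSU

25.49 PSU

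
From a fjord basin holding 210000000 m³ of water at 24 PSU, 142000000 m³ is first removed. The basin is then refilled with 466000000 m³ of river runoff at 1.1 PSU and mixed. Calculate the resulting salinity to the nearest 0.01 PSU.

4.02 PSU

Remaining after removal: 68,000,000 m³ at 24 PSU (salt = 1,632,000,000)
After addition: salt = 1,632,000,000 + 466,000,000×1.1 = 2,144,600,000; volume = 534,000,000 m³
S = 2,144,600,000 / 534,000,000 = 4.0161 PSU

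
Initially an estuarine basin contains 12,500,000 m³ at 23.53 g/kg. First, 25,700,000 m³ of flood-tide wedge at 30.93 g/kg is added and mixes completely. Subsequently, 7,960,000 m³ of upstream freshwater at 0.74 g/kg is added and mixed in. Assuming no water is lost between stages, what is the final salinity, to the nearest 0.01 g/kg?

By conservation of dissolved salt,
Initial salt = 12,500,000×23.53 = 294,125,000
After stage 1: salt = 294,125,000 + 25,700,000×30.93 = 1,089,026,000; volume = 38,200,000 m³; S = 28.509 g/kg
After stage 2: salt = 1,089,026,000 + 7,960,000×0.74 = 1,094,916,400; volume = 46,160,000 m³
S = 1,094,916,400 / 46,160,000 = 23.72 g/kg

23.72 g/kg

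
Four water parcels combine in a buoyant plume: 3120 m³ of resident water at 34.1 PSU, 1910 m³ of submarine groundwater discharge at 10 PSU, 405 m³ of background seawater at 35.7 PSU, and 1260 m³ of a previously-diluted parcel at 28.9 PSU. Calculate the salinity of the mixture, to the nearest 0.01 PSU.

Weighted by volume,
salt = 3,120×34.1 + 1,910×10 + 405×35.7 + 1,260×28.9 = 106,392 + 19,100 + 14,458.5 + 36,414 = 176,364.5
volume = 3,120 + 1,910 + 405 + 1,260 = 6,695 m³
S = 176,364.5 / 6,695 = 26.3427 PSU

26.34 PSU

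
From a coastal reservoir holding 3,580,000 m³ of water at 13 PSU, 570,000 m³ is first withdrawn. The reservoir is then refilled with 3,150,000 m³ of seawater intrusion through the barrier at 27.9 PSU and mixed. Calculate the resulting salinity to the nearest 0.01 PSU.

20.62 PSU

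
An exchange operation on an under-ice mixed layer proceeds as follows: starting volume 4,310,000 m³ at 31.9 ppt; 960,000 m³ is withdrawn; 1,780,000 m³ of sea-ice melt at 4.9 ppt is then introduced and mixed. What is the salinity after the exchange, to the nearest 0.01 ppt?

22.53 ppt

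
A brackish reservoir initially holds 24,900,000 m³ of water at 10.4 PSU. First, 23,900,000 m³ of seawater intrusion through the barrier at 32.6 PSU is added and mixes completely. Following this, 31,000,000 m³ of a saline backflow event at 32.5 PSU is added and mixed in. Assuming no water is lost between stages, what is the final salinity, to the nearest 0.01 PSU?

Mass of salt is conserved:
Initial salt = 24,900,000×10.4 = 258,960,000
After stage 1: salt = 258,960,000 + 23,900,000×32.6 = 1,038,100,000; volume = 48,800,000 m³; S = 21.273 PSU
After stage 2: salt = 1,038,100,000 + 31,000,000×32.5 = 2,045,600,000; volume = 79,800,000 m³
S = 2,045,600,000 / 79,800,000 = 25.6341 PSU

25.63 PSU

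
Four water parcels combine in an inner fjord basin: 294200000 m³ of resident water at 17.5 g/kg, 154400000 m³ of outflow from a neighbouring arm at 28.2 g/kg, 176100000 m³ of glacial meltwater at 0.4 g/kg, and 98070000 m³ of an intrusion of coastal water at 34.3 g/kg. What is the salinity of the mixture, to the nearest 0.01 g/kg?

Mass of salt is conserved:
salt = 294,200,000×17.5 + 154,400,000×28.2 + 176,100,000×0.4 + 98,070,000×34.3 = 5,148,500,000 + 4,354,080,000 + 70,440,000 + 3,363,801,000 = 12,936,821,000
volume = 294,200,000 + 154,400,000 + 176,100,000 + 98,070,000 = 722,770,000 m³
S = 12,936,821,000 / 722,770,000 = 17.8989 g/kg

17.90 g/kg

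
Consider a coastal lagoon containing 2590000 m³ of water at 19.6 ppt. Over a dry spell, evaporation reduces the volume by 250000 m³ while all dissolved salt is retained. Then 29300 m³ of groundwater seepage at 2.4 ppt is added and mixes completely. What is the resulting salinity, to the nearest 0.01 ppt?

After evaporation: salt = 2,590,000×19.6 = 50,764,000; volume = 2,590,000 − 250,000 = 2,340,000 m³
After mixing: salt = 50,764,000 + 29,300×2.4 = 50,834,320; volume = 2,340,000 + 29,300 = 2,369,300 m³
S = 50,834,320 / 2,369,300 = 21.4554 ppt

21.46 ppt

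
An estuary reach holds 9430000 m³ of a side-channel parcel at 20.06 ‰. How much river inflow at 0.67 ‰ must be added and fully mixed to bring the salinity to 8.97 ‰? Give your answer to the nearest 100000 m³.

12600000 m³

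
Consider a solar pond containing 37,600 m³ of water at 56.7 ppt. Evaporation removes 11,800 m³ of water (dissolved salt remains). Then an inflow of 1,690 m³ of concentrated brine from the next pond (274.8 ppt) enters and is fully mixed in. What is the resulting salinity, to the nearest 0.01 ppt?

After evaporation: salt = 37,600×56.7 = 2,131,920; volume = 37,600 − 11,800 = 25,800 m³
After mixing: salt = 2,131,920 + 1,690×274.8 = 2,596,332; volume = 25,800 + 1,690 = 27,490 m³
S = 2,596,332 / 27,490 = 94.4464 ppt

94.45 ppt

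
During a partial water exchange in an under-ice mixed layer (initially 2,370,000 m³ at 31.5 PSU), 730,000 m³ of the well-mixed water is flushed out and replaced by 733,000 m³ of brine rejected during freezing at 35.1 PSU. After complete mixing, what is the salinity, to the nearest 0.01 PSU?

32.61 PSU

Remaining after removal: 1,640,000 m³ at 31.5 PSU (salt = 51,660,000)
After addition: salt = 51,660,000 + 733,000×35.1 = 77,388,300; volume = 2,373,000 m³
S = 77,388,300 / 2,373,000 = 32.612 PSU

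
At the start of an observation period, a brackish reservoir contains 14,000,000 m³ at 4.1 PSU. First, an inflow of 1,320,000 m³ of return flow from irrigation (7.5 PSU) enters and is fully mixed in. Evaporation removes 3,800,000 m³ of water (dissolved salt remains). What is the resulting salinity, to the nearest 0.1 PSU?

After mixing: salt = 14,000,000×4.1 + 1,320,000×7.5 = 67,300,000; volume = 15,320,000 m³
After evaporation: salt unchanged = 67,300,000; volume = 15,320,000 − 3,800,000 = 11,520,000 m³
S = 67,300,000 / 11,520,000 = 5.842 PSU

5.8 PSU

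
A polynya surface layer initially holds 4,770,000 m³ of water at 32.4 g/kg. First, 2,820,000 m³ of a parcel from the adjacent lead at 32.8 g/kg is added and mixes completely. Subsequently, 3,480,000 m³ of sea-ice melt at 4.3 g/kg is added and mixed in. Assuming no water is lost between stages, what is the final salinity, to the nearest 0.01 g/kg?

Mass of salt is conserved:
Initial salt = 4,770,000×32.4 = 154,548,000
After stage 1: salt = 154,548,000 + 2,820,000×32.8 = 247,044,000; volume = 7,590,000 m³; S = 32.549 g/kg
After stage 2: salt = 247,044,000 + 3,480,000×4.3 = 262,008,000; volume = 11,070,000 m³
S = 262,008,000 / 11,070,000 = 23.6683 g/kg

23.67 g/kg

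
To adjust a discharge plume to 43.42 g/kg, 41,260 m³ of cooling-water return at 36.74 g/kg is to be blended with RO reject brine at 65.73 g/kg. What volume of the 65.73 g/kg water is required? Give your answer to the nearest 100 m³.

12400 m³

Salt balance: 41,260×36.74 + V×65.73 = (41,260+V)×43.42
1,515,892.4 + 65.73V = 1,791,509.2 + 43.42V
275,616.8 = 22.31V
V = 12,353.96 m³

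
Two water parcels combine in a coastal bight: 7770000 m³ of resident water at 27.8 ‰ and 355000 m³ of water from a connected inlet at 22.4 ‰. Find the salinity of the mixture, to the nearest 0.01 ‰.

Salt balance:
salt = 7,770,000×27.8 + 355,000×22.4 = 216,006,000 + 7,952,000 = 223,958,000
volume = 7,770,000 + 355,000 = 8,125,000 m³
S = 223,958,000 / 8,125,000 = 27.5641 ‰

27.56 ‰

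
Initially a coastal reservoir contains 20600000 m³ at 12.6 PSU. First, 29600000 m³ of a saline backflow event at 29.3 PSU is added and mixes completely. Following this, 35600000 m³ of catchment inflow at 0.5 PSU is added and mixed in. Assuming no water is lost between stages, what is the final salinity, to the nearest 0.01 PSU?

Conserving salt mass:
Initial salt = 20,600,000×12.6 = 259,560,000
After stage 1: salt = 259,560,000 + 29,600,000×29.3 = 1,126,840,000; volume = 50,200,000 m³; S = 22.447 PSU
After stage 2: salt = 1,126,840,000 + 35,600,000×0.5 = 1,144,640,000; volume = 85,800,000 m³
S = 1,144,640,000 / 85,800,000 = 13.3408 PSU

13.34 PSU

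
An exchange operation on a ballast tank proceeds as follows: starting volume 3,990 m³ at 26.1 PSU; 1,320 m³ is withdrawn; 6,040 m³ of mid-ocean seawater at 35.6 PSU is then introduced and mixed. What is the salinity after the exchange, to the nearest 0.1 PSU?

Remaining after removal: 2,670 m³ at 26.1 PSU (salt = 69,687)
After addition: salt = 69,687 + 6,040×35.6 = 284,711; volume = 8,710 m³
S = 284,711 / 8,710 = 32.6878 PSU

32.7 PSU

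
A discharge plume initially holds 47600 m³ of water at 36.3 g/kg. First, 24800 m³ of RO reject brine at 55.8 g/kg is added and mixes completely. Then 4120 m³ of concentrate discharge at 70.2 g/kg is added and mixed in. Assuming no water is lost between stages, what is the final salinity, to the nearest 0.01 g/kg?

44.45 g/kg

Conserving salt mass:
Initial salt = 47,600×36.3 = 1,727,880
After stage 1: salt = 1,727,880 + 24,800×55.8 = 3,111,720; volume = 72,400 m³; S = 42.98 g/kg
After stage 2: salt = 3,111,720 + 4,120×70.2 = 3,400,944; volume = 76,520 m³
S = 3,400,944 / 76,520 = 44.4452 g/kg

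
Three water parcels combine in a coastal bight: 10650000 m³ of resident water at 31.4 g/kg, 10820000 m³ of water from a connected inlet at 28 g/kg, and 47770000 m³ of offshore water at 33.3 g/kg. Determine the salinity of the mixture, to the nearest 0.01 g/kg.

32.18 g/kg

By conservation of dissolved salt,
salt = 10,650,000×31.4 + 10,820,000×28 + 47,770,000×33.3 = 334,410,000 + 302,960,000 + 1,590,741,000 = 2,228,111,000
volume = 10,650,000 + 10,820,000 + 47,770,000 = 69,240,000 m³
S = 2,228,111,000 / 69,240,000 = 32.1795 g/kg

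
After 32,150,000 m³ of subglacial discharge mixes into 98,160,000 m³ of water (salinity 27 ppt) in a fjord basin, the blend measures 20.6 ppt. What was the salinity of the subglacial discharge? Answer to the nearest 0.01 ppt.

Salt balance: 98,160,000×27 + 32,150,000×S = 130,310,000×20.6
2,650,320,000 + 32,150,000·S = 2,684,386,000
S = (2,684,386,000 − 2,650,320,000) / 32,150,000 = 1.0596 ppt

1.06 ppt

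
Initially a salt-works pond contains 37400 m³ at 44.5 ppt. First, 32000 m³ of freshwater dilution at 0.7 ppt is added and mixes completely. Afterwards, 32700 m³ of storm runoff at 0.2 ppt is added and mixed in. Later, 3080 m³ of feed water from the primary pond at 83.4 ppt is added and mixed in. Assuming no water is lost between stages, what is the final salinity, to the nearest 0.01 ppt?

18.54 ppt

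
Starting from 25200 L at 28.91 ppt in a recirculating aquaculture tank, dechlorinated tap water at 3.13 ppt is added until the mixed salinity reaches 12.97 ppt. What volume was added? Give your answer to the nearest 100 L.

40800 L

Salt balance: 25,200×28.91 + V×3.13 = (25,200+V)×12.97
728,532 + 3.13V = 326,844 + 12.97V
401,688 = 9.84V
V = 40,821.95 L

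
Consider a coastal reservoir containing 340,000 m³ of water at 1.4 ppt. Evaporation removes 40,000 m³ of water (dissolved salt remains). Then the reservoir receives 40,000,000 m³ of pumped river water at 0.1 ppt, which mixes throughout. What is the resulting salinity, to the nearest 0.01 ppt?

0.11 ppt

After evaporation: salt = 340,000×1.4 = 476,000; volume = 340,000 − 40,000 = 300,000 m³
After mixing: salt = 476,000 + 40,000,000×0.1 = 4,476,000; volume = 300,000 + 40,000,000 = 40,300,000 m³
S = 4,476,000 / 40,300,000 = 0.1111 ppt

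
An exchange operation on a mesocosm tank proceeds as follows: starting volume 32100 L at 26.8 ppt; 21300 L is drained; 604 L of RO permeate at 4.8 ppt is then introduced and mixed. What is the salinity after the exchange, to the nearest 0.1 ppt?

25.6 ppt

Remaining after removal: 10,800 L at 26.8 ppt (salt = 289,440)
After addition: salt = 289,440 + 604×4.8 = 292,339.2; volume = 11,404 L
S = 292,339.2 / 11,404 = 25.6348 ppt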